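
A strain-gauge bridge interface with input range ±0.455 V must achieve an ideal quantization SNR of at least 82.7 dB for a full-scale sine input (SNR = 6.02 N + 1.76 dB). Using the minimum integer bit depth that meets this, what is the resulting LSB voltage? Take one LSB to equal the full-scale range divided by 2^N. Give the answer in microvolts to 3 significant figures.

55.5 µV

Range = 0.455 − (-0.455) = 0.91 V.
Solving 6.02 N ≥ 82.7 − 1.76: N ≥ 13.445. Round up → N = 14.
Step size = 0.91/16384 V = 55.5 µV.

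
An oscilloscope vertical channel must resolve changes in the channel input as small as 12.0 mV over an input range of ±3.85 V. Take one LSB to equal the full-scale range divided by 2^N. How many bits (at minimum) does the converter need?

Range = 3.85 − (-3.85) = 7.7 V.
7.7 V / 12.0 mV = 641.7. Since 2^9 = 512 and 2^10 = 1024, N = 10.

10 bits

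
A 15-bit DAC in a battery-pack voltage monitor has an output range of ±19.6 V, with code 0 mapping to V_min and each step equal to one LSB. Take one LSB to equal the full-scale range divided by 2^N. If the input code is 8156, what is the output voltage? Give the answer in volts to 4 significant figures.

The full-scale span is 19.6 − (-19.6) = 39.2 V. LSB = 39.2 V / 2^15.
Output = V_min + (8156/32768) × range = -19.6 + 0.248901 × 39.2 V
      = -19.6 V + 9.75693 V = -9.84307 V.

-9.843 V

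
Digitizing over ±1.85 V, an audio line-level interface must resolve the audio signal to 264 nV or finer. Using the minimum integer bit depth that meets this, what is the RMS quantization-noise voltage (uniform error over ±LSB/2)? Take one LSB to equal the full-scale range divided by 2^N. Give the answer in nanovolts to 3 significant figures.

63.7 nV

Span: 1.85 V − (-1.85 V) = 3.7 V.
Need 2^N ≥ 3.7 V / 264 nV = 1.402e7 → N_min = 24.
One LSB is 3.7 V / 16777216 = 220.54 nV.
RMS noise = LSB/√12 = 63.7 nV.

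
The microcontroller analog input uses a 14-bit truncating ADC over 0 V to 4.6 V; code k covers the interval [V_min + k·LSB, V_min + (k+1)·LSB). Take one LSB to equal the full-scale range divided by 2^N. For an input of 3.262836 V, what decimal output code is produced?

11621

Range is 4.6 V. LSB = 4.6 V / 2^14 ≈ 280.8 µV.
(V_in − V_min) × 2^14/range = (3.262836 − (0)) × 16384/4.6 = 11621.371.
Floor → code = 11621.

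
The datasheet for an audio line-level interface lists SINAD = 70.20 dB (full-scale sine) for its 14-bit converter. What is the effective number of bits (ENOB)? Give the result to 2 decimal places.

11.37 bits

(70.20 − 1.76) / 6.02 = 68.44/6.02 = 11.3688 effective bits.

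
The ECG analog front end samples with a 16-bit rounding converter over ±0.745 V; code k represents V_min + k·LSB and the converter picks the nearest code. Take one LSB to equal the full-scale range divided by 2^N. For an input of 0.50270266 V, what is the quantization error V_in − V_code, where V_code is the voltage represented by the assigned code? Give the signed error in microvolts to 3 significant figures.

Range = 0.745 − (-0.745) = 1.49 V. LSB = 1.49 V / 2^16 ≈ 22.74 µV.
(V_in − V_min)/LSB = (0.50270266 − (-0.745)) × 65536/1.49 = 54878.8198 → nearest code k = 54879.
V_code = -0.745 + (54879/65536) × 1.49 = 0.50270675659 V.
V_in − V_code = 0.50270266 − (0.50270675659) = −4.10 µV.

−4.10 µV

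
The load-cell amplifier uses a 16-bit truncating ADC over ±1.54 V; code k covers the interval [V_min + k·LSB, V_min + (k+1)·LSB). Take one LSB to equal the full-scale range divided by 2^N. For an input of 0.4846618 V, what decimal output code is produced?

Full-scale range = 1.54 V − (-1.54 V) = 3.08 V. LSB = 3.08 V / 2^16 ≈ 47.00 µV.
V_in − V_min = 0.4846618 − (-1.54) = 2.0246618 V.
Divide by LSB: 2.0246618 × 65536/3.08 = 43080.5960.
Truncating gives code 43080.

43080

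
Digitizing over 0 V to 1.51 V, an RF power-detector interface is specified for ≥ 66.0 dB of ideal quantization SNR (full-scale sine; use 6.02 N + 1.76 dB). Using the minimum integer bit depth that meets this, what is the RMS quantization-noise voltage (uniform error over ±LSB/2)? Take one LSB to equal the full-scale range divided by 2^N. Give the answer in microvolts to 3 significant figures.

213 µV

Range is 1.51 V.
6.02 N + 1.76 ≥ 66.0 gives N ≥ 10.671, so the minimum integer is 11.
One LSB is 1.51 V / 2048 = 0.73730 mV.
RMS noise = LSB/√12 = 213 µV.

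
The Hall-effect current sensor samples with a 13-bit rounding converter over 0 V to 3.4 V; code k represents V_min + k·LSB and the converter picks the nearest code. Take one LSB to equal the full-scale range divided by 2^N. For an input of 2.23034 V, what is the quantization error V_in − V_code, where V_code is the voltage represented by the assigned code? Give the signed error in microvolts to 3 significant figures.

−79.9 µV

Full-scale range = 3.4 V. LSB = 3.4 V / 2^13 ≈ 415.0 µV.
Position in LSBs: (2.23034 − (0)) × 8192/3.4 = 5373.8074; rounding gives k = 5374.
V_code = 0 + (5374/8192) × 3.4 = 2.230419922 V.
V_in − V_code = 2.23034 − (2.230419922) = −79.9 µV.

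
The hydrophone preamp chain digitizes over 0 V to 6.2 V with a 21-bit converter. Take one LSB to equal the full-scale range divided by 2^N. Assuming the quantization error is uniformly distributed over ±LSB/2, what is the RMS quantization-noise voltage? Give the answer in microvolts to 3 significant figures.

0.853 µV

Range is 6.2 V.
LSB = 6.2 V ÷ 2^21 = 6.2/2097152 V = 2.9564 µV.
RMS of a uniform error over width LSB is LSB/√12 = 0.853 µV.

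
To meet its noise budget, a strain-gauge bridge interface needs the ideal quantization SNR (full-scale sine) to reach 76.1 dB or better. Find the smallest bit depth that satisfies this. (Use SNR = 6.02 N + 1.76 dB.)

13 bits

6.02 N + 1.76 ≥ 76.1 gives N ≥ 12.349, so the minimum integer is 13.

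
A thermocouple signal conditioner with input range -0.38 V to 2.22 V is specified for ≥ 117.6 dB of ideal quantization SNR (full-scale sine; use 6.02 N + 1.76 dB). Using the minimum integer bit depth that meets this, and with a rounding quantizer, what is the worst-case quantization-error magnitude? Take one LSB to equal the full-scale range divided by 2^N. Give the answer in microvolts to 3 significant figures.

Range = 2.22 − (-0.38) = 2.6 V.
Solving 6.02 N ≥ 117.6 − 1.76: N ≥ 19.243. Round up → N = 20.
Step size = 2.6/1048576 V = 2.4796 µV.
|e|_max = LSB/2 = 1.24 µV.

1.24 µV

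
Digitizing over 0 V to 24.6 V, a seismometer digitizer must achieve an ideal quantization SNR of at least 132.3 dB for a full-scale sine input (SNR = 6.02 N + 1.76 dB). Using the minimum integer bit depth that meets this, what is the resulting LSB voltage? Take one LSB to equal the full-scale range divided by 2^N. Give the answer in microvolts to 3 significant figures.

5.87 µV

Range is 24.6 V.
Solving 6.02 N ≥ 132.3 − 1.76: N ≥ 21.684. Round up → N = 22.
LSB = 24.6 V ÷ 2^22 = 24.6/4194304 V = 5.87 µV.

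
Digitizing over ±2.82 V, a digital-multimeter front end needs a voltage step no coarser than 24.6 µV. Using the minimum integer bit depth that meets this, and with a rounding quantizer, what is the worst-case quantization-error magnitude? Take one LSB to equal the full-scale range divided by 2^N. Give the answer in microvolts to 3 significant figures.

Full-scale range = 2.82 V − (-2.82 V) = 5.64 V.
Levels needed ≥ 5.64/24.6 µV = 229300. 2^18 = 262144 suffices, so N_min = 18.
LSB = 5.64 V ÷ 2^18 = 5.64/262144 V = 21.515 µV.
|e|_max = LSB/2 = 10.8 µV.

10.8 µV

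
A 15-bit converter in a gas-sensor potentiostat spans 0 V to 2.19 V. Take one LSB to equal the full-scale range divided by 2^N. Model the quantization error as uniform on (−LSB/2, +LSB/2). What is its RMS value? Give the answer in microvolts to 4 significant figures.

19.29 µV

Range is 2.19 V.
LSB = 2.19 V / 2^15 = 66.8335 µV.
RMS of a uniform error over width LSB is LSB/√12 = 19.29 µV.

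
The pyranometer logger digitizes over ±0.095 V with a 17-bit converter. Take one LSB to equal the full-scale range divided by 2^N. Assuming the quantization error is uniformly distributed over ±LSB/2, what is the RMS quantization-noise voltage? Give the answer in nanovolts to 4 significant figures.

The full-scale span is 0.095 − (-0.095) = 0.19 V.
Step size = 0.19/131072 V = 1.44958 µV.
For a uniform distribution on [−LSB/2, +LSB/2], V_rms = LSB/√12 = 1.44958 µV/3.4641 = 418.5 nV.

418.5 nV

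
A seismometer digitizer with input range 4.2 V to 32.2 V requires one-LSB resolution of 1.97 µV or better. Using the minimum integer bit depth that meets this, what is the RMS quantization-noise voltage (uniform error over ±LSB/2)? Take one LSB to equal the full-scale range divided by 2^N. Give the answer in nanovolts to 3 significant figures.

Range = 32.2 − (4.2) = 28 V.
Need 2^N ≥ 28 V / 1.97 µV = 1.421e7 → N_min = 24.
Step size = 28/16777216 V = 1.6689 µV.
V_rms = LSB/√12 = 482 nV.

482 nV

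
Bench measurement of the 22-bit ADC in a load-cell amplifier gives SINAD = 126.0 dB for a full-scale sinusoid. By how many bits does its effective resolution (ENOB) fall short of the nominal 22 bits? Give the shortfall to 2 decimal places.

1.36 bits

Effective bits = (126.0 − 1.76)/6.02 = 20.6379.
Lost resolution: 22 − 20.6379 = 1.3621 bits.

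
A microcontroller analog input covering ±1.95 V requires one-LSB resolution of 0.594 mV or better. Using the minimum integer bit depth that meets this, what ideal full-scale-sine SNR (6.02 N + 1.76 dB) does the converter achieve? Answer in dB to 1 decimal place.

Full-scale range = 1.95 V − (-1.95 V) = 3.9 V.
3.9 V / 0.594 mV = 6566. Since 2^12 = 4096 and 2^13 = 8192, N = 13.
Ideal SNR at N = 13: 6.02·13 + 1.76 = 80.0 dB.

80.0 dB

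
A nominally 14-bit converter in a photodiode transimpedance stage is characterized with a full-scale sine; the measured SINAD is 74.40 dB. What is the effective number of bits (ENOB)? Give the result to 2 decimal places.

(74.40 − 1.76) / 6.02 = 72.64/6.02 = 12.0664 effective bits.

12.07 bits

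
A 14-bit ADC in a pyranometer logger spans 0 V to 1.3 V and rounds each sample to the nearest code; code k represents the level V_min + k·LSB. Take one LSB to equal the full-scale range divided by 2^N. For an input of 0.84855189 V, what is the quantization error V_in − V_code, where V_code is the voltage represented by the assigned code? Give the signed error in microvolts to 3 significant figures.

Full-scale range = 1.3 V. LSB = 1.3 V / 2^14 ≈ 79.35 µV.
Position in LSBs: (0.84855189 − (0)) × 16384/1.3 = 10694.3647; rounding gives k = 10694.
V_code = V_min + k × range/2^14 = 0 + 10694 × 1.3/16384 = 0.84852294922 V.
e = 0.84855189 − (0.84852294922) = +28.9 µV.

+28.9 µV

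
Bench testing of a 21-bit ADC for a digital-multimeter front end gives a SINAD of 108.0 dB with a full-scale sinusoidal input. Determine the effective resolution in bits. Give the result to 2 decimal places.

17.65 bits

ENOB = (SINAD − 1.76) / 6.02 = (108.0 − 1.76) / 6.02 = 106.24 / 6.02 = 17.6478.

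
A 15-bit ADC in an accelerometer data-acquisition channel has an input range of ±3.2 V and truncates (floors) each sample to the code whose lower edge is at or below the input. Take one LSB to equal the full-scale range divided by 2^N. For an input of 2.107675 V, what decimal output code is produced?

Range = 3.2 − (-3.2) = 6.4 V. LSB = 6.4 V / 2^15 ≈ 195.3 µV.
(V_in − V_min) × 2^15/range = (2.107675 − (-3.2)) × 32768/6.4 = 27175.296.
Floor → code = 27175.

27175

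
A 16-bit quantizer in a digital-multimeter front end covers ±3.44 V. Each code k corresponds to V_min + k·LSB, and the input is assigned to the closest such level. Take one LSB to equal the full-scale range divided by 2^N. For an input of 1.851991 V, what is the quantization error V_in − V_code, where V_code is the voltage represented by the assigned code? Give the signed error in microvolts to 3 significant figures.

Span: 3.44 V − (-3.44 V) = 6.88 V. LSB = 6.88 V / 2^16 ≈ 105.0 µV.
(1.851991 − (-3.44)) / LSB = 5.291991 × 65536/6.88 = 50409.2910. Nearest integer: k = 50409.
V_code = V_min + k × range/2^16 = -3.44 + 50409 × 6.88/65536 = 1.8519604492 V.
Error = V_in − V_code = 1.851991 − (1.8519604492) = +30.6 µV.

+30.6 µV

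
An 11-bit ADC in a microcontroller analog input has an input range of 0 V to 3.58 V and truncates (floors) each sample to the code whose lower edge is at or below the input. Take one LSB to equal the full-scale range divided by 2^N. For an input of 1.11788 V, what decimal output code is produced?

639

Full-scale range = 3.58 V. LSB = 3.58 V / 2^11 ≈ 1.748 mV.
V_in − V_min = 1.11788 − (0) = 1.11788 V.
Divide by LSB: 1.11788 × 2048/3.58 = 639.5023.
Truncating gives code 639.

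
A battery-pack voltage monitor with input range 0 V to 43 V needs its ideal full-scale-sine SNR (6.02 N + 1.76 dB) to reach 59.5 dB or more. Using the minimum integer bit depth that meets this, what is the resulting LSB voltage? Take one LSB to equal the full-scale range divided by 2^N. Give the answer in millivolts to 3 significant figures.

V_FS = 43 V.
N ≥ (59.5 − 1.76)/6.02 = 9.591 → N_min = 10.
Step size = 43/1024 V = 42.0 mV.

42.0 mV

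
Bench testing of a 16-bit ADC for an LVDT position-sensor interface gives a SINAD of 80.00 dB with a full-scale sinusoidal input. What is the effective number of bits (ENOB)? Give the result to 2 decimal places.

(80.00 − 1.76) / 6.02 = 78.24/6.02 = 12.9967 effective bits.

13.00 bits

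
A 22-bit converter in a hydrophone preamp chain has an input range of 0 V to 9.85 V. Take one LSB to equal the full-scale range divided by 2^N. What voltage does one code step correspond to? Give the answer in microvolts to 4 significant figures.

Span = 9.85 V.
2^22 = 4194304 levels.
LSB = 9.85 V ÷ 2^22 = 9.85/4194304 V = 2.348 µV.

2.348 µV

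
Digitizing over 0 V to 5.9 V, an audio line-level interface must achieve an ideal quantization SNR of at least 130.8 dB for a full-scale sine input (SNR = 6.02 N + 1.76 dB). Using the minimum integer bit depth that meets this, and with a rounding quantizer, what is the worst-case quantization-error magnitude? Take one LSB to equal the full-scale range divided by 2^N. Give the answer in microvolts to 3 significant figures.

0.703 µV

Full-scale range = 5.9 V.
Solving 6.02 N ≥ 130.8 − 1.76: N ≥ 21.435. Round up → N = 22.
One LSB is 5.9 V / 4194304 = 1.4067 µV.
|e|_max = LSB/2 = 0.703 µV.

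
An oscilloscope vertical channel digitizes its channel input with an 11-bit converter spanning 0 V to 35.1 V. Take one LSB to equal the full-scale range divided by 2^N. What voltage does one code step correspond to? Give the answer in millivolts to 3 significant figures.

Range is 35.1 V.
There are 2^11 = 2048 steps.
LSB = 35.1 V / 2^11 = 17.1 mV.

17.1 mV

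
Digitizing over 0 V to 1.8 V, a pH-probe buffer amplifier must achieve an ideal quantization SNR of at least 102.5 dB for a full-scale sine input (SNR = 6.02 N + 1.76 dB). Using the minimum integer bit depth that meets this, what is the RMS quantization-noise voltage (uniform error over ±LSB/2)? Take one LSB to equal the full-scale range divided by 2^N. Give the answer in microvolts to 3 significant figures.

Full-scale range = 1.8 V.
6.02 N + 1.76 ≥ 102.5 gives N ≥ 16.734, so the minimum integer is 17.
LSB = 1.8 V / 2^17 = 13.733 µV.
σ_q = LSB/√12 = 13.733 µV/3.4641 = 3.96 µV.

3.96 µV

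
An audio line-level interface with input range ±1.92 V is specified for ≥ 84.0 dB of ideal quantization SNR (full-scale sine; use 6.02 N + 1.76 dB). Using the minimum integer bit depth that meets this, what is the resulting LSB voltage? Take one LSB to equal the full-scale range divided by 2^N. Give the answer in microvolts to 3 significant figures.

Span: 1.92 V − (-1.92 V) = 3.84 V.
N ≥ (84.0 − 1.76)/6.02 = 13.661 → N_min = 14.
One LSB is 3.84 V / 16384 = 234 µV.

234 µV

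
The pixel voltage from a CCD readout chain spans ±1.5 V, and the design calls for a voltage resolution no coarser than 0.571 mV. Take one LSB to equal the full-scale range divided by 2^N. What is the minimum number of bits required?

13 bits

Range = 1.5 − (-1.5) = 3 V.
3 V / 0.571 mV = 5254. Since 2^12 = 4096 and 2^13 = 8192, N = 13.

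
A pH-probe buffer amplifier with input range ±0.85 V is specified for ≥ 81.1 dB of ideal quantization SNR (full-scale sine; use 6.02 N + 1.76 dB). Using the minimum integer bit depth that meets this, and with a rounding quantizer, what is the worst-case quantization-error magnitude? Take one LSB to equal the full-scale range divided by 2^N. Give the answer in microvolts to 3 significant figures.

51.9 µV

Span: 0.85 V − (-0.85 V) = 1.7 V.
Required N = ⌈(81.1 − 1.76)/6.02⌉ = ⌈13.179⌉ = 14.
Step size = 1.7/16384 V = 103.76 µV.
Half an LSB is 51.9 µV.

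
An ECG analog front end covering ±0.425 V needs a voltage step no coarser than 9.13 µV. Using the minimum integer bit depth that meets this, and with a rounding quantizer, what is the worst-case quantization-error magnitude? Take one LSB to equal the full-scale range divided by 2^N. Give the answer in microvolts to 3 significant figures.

Full-scale range = 0.425 V − (-0.425 V) = 0.85 V.
Need 2^N ≥ 0.85 V / 9.13 µV = 93100 → N_min = 17.
One LSB is 0.85 V / 131072 = 6.4850 µV.
Max error for round-to-nearest is LSB/2 = 3.24 µV.

3.24 µV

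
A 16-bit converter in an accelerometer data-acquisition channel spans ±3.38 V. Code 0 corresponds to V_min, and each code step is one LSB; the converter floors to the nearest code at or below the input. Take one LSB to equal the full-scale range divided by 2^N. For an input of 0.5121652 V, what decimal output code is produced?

37733

The full-scale span is 3.38 − (-3.38) = 6.76 V. LSB = 6.76 V / 2^16 ≈ 103.1 µV.
code = ⌊(V_in − V_min)/LSB⌋ = ⌊(V_in − V_min) × 2^16 / range⌋
     = ⌊(0.5121652 − (-3.38)) × 65536 / 6.76⌋ = ⌊3.8921652 × 65536/6.76⌋
     = ⌊37733.275⌋ = 37733.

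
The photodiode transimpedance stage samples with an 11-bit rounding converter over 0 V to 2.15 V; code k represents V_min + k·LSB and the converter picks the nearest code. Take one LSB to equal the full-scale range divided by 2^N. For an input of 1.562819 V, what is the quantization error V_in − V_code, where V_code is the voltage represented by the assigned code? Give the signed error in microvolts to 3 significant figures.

−340 µV

Span = 2.15 V. LSB = 2.15 V / 2^11 ≈ 1.050 mV.
(V_in − V_min)/LSB = (1.562819 − (0)) × 2048/2.15 = 1488.6760 → nearest code k = 1489.
V_code = V_min + k × range/2^11 = 0 + 1489 × 2.15/2048 = 1.563159180 V.
Error = V_in − V_code = 1.562819 − (1.563159180) = −340 µV.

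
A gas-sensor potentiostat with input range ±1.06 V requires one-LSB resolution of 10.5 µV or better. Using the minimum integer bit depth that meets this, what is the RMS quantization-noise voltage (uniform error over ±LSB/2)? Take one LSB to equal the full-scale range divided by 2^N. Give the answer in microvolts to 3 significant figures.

2.33 µV

Range = 1.06 − (-1.06) = 2.12 V.
Required number of levels: 2.12/10.5 µV = 201900; smallest N with 2^N ≥ that is 18.
One LSB is 2.12 V / 262144 = 8.0872 µV.
RMS noise = LSB/√12 = 2.33 µV.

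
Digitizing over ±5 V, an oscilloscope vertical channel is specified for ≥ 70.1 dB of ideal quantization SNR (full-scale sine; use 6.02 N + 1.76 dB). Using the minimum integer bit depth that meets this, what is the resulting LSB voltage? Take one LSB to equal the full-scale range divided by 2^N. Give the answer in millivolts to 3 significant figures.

2.44 mV

Range = 5 − (-5) = 10 V.
N ≥ (70.1 − 1.76)/6.02 = 11.352 → N_min = 12.
Step size = 10/4096 V = 2.44 mV.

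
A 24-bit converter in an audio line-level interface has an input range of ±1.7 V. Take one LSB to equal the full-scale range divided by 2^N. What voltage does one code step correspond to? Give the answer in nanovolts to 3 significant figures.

203 nV

Range = 1.7 − (-1.7) = 3.4 V.
2^24 = 16777216 levels.
One LSB is 3.4 V / 16777216 = 203 nV.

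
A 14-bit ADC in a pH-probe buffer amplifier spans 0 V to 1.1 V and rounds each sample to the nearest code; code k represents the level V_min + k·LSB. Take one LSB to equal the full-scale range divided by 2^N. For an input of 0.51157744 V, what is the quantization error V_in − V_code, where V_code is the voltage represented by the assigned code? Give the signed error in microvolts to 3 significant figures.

−19.2 µV

Full-scale range = 1.1 V. LSB = 1.1 V / 2^14 ≈ 67.14 µV.
(0.51157744 − (0)) / LSB = 0.51157744 × 16384/1.1 = 7619.7134. Nearest integer: k = 7620.
Reconstructed level: 0 + 7620 × 1.1/16384 V = 0.51159667969 V.
Error = V_in − V_code = 0.51157744 − (0.51159667969) = −19.2 µV.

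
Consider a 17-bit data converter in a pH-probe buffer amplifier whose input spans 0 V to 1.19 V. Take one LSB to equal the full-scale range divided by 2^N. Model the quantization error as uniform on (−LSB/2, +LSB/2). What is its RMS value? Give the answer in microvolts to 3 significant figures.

V_FS = 1.19 V.
LSB = 1.19 V / 2^17 = 9.0790 µV.
For a uniform distribution on [−LSB/2, +LSB/2], V_rms = LSB/√12 = 9.0790 µV/3.4641 = 2.62 µV.

2.62 µV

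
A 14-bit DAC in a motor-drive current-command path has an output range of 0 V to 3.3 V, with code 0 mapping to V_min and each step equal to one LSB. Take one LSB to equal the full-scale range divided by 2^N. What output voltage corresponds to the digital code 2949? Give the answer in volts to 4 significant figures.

0.5940 V

V_FS = 3.3 V. LSB = 3.3 V / 2^14.
Output = V_min + (2949/16384) × range = 0 + 0.179993 × 3.3 V
      = 0 V + 0.593976 V = 0.593976 V.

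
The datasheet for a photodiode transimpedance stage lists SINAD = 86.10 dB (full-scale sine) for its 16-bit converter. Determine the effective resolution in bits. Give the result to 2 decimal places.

14.01 bits

ENOB = (SINAD − 1.76) / 6.02 = (86.10 − 1.76) / 6.02 = 84.34 / 6.02 = 14.0100.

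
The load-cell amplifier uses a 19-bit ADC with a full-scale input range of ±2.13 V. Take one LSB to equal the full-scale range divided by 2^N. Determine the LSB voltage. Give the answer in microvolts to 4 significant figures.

Span: 2.13 V − (-2.13 V) = 4.26 V.
Number of codes = 2^19 = 524288.
LSB = 4.26 V ÷ 2^19 = 4.26/524288 V = 8.125 µV.

8.125 µV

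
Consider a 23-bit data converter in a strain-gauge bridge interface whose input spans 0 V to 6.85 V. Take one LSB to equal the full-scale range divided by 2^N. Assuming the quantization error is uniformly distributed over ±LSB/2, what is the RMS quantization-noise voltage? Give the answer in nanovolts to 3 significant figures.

Range is 6.85 V.
LSB = 6.85 V ÷ 2^23 = 6.85/8388608 V = 0.81658 µV.
For a uniform distribution on [−LSB/2, +LSB/2], V_rms = LSB/√12 = 0.81658 µV/3.4641 = 236 nV.

236 nV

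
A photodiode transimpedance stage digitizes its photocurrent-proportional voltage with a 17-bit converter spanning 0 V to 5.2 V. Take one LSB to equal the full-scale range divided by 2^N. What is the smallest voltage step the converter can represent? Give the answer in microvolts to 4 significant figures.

Span = 5.2 V.
Number of codes = 2^17 = 131072.
LSB = 5.2 V ÷ 2^17 = 5.2/131072 V = 39.67 µV.

39.67 µV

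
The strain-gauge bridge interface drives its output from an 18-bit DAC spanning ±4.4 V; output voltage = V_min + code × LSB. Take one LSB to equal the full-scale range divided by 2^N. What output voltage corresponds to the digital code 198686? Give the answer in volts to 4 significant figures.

Range = 4.4 − (-4.4) = 8.8 V. LSB = 8.8 V / 2^18.
V_out = V_min + code × LSB = -4.4 V + 198686 × 8.8 V / 262144
      = -4.4 V + 6.66976 V = 2.26976 V.

2.270 V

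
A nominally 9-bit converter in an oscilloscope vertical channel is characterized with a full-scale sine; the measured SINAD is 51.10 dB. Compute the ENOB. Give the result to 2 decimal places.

8.20 bits

(51.10 − 1.76) / 6.02 = 49.34/6.02 = 8.1960 effective bits.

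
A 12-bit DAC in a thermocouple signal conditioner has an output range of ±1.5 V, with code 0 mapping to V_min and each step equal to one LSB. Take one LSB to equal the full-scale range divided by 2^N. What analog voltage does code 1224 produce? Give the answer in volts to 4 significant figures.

-0.6035 V

The full-scale span is 1.5 − (-1.5) = 3 V. LSB = 3 V / 2^12.
Output = V_min + (1224/4096) × range = -1.5 + 0.298828 × 3 V
      = -1.5 + 0.896484 = -0.603516 V.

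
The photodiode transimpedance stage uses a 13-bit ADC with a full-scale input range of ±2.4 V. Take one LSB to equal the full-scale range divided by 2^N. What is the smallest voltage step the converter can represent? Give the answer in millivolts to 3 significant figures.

Span: 2.4 V − (-2.4 V) = 4.8 V.
2^13 = 8192 levels.
One LSB is 4.8 V / 8192 = 0.586 mV.

0.586 mV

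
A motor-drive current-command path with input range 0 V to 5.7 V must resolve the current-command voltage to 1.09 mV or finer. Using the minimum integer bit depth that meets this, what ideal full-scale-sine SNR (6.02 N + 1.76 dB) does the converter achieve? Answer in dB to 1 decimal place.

80.0 dB

Full-scale range = 5.7 V.
Levels needed ≥ 5.7/1.09 mV = 5229. 2^13 = 8192 suffices, so N_min = 13.
SNR = 6.02 × 13 + 1.76 = 80.02 dB.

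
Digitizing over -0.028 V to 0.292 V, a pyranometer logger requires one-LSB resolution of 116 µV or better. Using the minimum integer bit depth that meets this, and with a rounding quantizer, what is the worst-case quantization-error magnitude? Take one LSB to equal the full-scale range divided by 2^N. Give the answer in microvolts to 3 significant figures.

39.1 µV

Span: 0.292 V − (-0.028 V) = 0.32 V.
Levels needed ≥ 0.32/116 µV = 2759. 2^12 = 4096 suffices, so N_min = 12.
One LSB is 0.32 V / 4096 = 78.125 µV.
|e|_max = LSB/2 = 39.1 µV.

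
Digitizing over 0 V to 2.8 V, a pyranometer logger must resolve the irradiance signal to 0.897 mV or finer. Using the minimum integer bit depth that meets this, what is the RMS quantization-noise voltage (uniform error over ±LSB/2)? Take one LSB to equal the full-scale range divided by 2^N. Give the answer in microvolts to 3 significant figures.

Range is 2.8 V.
2.8 V / 0.897 mV = 3122. Since 2^11 = 2048 and 2^12 = 4096, N = 12.
Step size = 2.8/4096 V = 0.68359 mV.
RMS noise = LSB/√12 = 197 µV.

197 µV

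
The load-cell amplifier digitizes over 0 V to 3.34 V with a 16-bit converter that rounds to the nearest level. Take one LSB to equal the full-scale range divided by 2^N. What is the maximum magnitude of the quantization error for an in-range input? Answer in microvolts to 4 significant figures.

Full-scale range = 3.34 V.
LSB = 3.34 V ÷ 2^16 = 3.34/65536 V = 50.9644 µV.
Worst-case error for round-to-nearest is half an LSB: 25.48 µV.

25.48 µV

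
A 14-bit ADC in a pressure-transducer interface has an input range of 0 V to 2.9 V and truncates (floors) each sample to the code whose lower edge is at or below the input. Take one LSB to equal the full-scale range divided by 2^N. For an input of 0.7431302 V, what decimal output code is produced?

4198

Full-scale range = 2.9 V. LSB = 2.9 V / 2^14 ≈ 177.0 µV.
(V_in − V_min) × 2^14/range = (0.7431302 − (0)) × 16384/2.9 = 4198.429.
Floor → code = 4198.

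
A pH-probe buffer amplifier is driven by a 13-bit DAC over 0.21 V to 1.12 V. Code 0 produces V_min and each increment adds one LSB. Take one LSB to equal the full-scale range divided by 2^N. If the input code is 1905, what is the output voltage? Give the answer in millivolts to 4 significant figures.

421.6 mV

Range = 1.12 − (0.21) = 0.91 V. LSB = 0.91 V / 2^13.
Output = V_min + (1905/8192) × range = 0.21 + 0.232544 × 0.91 V
      = 0.21 + 0.211615 = 0.421615 V.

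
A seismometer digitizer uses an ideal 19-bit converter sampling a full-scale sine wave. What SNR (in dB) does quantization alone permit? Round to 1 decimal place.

116.1 dB

SNR = 6.02·19 + 1.76 = 116.14 dB.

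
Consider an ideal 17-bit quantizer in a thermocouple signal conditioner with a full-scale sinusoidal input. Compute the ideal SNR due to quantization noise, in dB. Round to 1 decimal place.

Ideal quantization SNR: 6.02 × 17 + 1.76 dB = 104.1 dB.

104.1 dB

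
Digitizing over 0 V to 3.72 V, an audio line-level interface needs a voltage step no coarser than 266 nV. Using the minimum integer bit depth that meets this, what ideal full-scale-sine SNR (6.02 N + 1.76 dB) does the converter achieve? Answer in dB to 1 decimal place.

Full-scale range = 3.72 V.
Required number of levels: 3.72/266 nV = 1.3985e7; smallest N with 2^N ≥ that is 24.
SNR = 6.02 × 24 + 1.76 = 146.24 dB.

146.2 dB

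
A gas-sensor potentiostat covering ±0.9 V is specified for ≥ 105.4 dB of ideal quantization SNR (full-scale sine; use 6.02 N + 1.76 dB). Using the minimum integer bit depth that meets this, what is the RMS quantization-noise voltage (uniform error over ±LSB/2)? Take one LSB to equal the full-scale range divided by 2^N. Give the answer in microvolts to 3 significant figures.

1.98 µV

Full-scale range = 0.9 V − (-0.9 V) = 1.8 V.
Required N = ⌈(105.4 − 1.76)/6.02⌉ = ⌈17.216⌉ = 18.
Step size = 1.8/262144 V = 6.8665 µV.
V_rms = LSB/√12 = 1.98 µV.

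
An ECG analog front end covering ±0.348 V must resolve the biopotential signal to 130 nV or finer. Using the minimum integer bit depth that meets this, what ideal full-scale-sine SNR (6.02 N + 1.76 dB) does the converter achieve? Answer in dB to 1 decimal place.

140.2 dB

Span: 0.348 V − (-0.348 V) = 0.696 V.
0.696 V / 130 nV = 5.354e6. Since 2^22 = 4194304 and 2^23 = 8388608, N = 23.
Ideal SNR at N = 23: 6.02·23 + 1.76 = 140.2 dB.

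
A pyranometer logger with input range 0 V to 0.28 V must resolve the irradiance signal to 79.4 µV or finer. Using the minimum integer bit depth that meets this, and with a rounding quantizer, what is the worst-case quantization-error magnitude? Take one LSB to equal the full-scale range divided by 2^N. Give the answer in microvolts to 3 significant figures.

Range is 0.28 V.
Required number of levels: 0.28/79.4 µV = 3526.4; smallest N with 2^N ≥ that is 12.
One LSB is 0.28 V / 4096 = 68.359 µV.
Max error for round-to-nearest is LSB/2 = 34.2 µV.

34.2 µV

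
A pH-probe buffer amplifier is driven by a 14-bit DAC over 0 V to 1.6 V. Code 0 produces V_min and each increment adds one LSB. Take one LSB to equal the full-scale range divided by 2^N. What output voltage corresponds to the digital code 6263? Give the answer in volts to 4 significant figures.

0.6116 V

Span = 1.6 V. LSB = 1.6 V / 2^14.
Output = V_min + (6263/16384) × range = 0 + 0.382263 × 1.6 V
      = 0 V + 0.611621 V = 0.611621 V.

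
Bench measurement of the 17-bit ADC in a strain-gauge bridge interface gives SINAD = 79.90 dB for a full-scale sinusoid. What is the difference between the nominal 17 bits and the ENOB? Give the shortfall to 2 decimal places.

Effective bits = (79.90 − 1.76)/6.02 = 12.9801.
Lost resolution: 17 − 12.9801 = 4.0199 bits.

4.02 bits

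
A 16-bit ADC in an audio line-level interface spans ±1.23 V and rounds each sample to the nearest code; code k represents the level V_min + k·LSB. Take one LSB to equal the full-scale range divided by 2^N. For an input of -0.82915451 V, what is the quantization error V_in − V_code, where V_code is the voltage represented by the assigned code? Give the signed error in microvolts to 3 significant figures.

−8.09 µV

Range = 1.23 − (-1.23) = 2.46 V. LSB = 2.46 V / 2^16 ≈ 37.54 µV.
(-0.82915451 − (-1.23)) / LSB = 0.40084549 × 65536/2.46 = 10678.7846. Nearest integer: k = 10679.
V_code = -1.23 + (10679/65536) × 2.46 = -0.82914642334 V.
V_in − V_code = -0.82915451 − (-0.82914642334) = −8.09 µV.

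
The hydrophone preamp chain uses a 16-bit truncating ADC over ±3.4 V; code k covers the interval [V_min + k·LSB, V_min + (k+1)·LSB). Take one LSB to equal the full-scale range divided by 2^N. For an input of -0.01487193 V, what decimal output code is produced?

Full-scale range = 3.4 V − (-3.4 V) = 6.8 V. LSB = 6.8 V / 2^16 ≈ 103.8 µV.
V_in − V_min = -0.01487193 − (-3.4) = 3.38512807 V.
Divide by LSB: 3.38512807 × 65536/6.8 = 32624.6696.
Truncating gives code 32624.

32624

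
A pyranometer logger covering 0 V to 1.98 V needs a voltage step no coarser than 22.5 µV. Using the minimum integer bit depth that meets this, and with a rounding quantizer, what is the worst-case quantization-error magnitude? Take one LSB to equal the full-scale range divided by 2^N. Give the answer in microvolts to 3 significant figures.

7.55 µV

Range is 1.98 V.
Need 2^N ≥ 1.98 V / 22.5 µV = 88000 → N_min = 17.
Step size = 1.98/131072 V = 15.106 µV.
Half an LSB is 7.55 µV.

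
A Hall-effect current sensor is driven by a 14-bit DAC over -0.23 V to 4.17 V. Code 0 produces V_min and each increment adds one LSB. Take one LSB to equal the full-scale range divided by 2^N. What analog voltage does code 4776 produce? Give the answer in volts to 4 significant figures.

1.053 V

Full-scale range = 4.17 V − (-0.23 V) = 4.4 V. LSB = 4.4 V / 2^14.
Output = V_min + (4776/16384) × range = -0.23 + 0.291504 × 4.4 V
      = -0.23 + 1.28262 = 1.05262 V.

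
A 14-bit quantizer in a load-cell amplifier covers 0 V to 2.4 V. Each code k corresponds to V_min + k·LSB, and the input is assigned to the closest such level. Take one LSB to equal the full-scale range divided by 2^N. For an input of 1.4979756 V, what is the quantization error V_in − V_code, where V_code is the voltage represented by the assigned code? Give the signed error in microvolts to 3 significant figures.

+26.4 µV

Range is 2.4 V. LSB = 2.4 V / 2^14 ≈ 146.5 µV.
(V_in − V_min)/LSB = (1.4979756 − (0)) × 16384/2.4 = 10226.1801 → nearest code k = 10226.
V_code = 0 + (10226/16384) × 2.4 = 1.4979492188 V.
e = 1.4979756 − (1.4979492188) = +26.4 µV.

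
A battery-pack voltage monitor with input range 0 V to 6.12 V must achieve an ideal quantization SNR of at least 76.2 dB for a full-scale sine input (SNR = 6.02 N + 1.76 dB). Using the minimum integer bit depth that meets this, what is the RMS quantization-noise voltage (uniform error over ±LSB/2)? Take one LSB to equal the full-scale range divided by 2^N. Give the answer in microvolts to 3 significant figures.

V_FS = 6.12 V.
Solving 6.02 N ≥ 76.2 − 1.76: N ≥ 12.365. Round up → N = 13.
One LSB is 6.12 V / 8192 = 0.74707 mV.
RMS noise = LSB/√12 = 216 µV.

216 µV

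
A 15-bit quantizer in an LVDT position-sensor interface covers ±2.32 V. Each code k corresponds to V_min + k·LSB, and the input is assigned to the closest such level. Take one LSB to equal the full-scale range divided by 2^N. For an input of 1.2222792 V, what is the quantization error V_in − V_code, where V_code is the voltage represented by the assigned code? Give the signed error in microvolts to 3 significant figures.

The full-scale span is 2.32 − (-2.32) = 4.64 V. LSB = 4.64 V / 2^15 ≈ 141.6 µV.
(1.2222792 − (-2.32)) / LSB = 3.5422792 × 32768/4.64 = 25015.8200. Nearest integer: k = 25016.
V_code = -2.32 + (25016/32768) × 4.64 = 1.2223046875 V.
e = 1.2222792 − (1.2223046875) = −25.5 µV.

−25.5 µV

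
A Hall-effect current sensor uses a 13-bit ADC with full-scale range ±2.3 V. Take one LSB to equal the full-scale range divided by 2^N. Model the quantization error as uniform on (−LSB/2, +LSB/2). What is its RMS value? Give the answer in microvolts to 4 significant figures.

The full-scale span is 2.3 − (-2.3) = 4.6 V.
One LSB is 4.6 V / 8192 = 0.561523 mV.
RMS of a uniform error over width LSB is LSB/√12 = 162.1 µV.

162.1 µV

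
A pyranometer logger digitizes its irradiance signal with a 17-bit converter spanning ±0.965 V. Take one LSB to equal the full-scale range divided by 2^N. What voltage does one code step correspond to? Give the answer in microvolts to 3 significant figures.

Full-scale range = 0.965 V − (-0.965 V) = 1.93 V.
2^17 = 131072 levels.
One LSB is 1.93 V / 131072 = 14.7 µV.

14.7 µV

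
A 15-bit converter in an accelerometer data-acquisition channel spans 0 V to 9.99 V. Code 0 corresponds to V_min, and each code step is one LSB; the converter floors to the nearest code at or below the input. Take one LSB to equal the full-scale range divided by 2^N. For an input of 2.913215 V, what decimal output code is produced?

9555

Range is 9.99 V. LSB = 9.99 V / 2^15 ≈ 304.9 µV.
code = ⌊(V_in − V_min)/LSB⌋ = ⌊(V_in − V_min) × 2^15 / range⌋
     = ⌊(2.913215 − (0)) × 32768 / 9.99⌋ = ⌊2.913215 × 32768/9.99⌋
     = ⌊9555.578⌋ = 9555.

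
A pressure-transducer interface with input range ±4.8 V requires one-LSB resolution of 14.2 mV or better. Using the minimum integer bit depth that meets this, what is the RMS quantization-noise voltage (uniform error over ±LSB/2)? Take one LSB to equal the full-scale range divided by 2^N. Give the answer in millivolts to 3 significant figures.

2.71 mV

Range = 4.8 − (-4.8) = 9.6 V.
Levels needed ≥ 9.6/14.2 mV = 676.1. 2^10 = 1024 suffices, so N_min = 10.
LSB = 9.6 V ÷ 2^10 = 9.6/1024 V = 9.3750 mV.
RMS noise = LSB/√12 = 2.71 mV.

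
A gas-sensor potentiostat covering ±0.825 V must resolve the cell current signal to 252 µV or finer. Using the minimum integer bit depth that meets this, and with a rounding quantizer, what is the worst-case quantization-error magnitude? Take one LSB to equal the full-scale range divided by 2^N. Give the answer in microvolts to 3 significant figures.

101 µV

Full-scale range = 0.825 V − (-0.825 V) = 1.65 V.
Need 2^N ≥ 1.65 V / 252 µV = 6548 → N_min = 13.
One LSB is 1.65 V / 8192 = 201.42 µV.
Max error for round-to-nearest is LSB/2 = 101 µV.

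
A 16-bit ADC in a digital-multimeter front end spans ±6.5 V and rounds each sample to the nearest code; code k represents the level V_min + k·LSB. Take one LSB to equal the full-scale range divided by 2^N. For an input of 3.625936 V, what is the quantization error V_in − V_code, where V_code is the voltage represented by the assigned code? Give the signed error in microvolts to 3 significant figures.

Span: 6.5 V − (-6.5 V) = 13 V. LSB = 13 V / 2^16 ≈ 198.4 µV.
Position in LSBs: (3.625936 − (-6.5)) × 65536/13 = 51047.1801; rounding gives k = 51047.
V_code = -6.5 + (51047/65536) × 13 = 3.6259002686 V.
Error = V_in − V_code = 3.625936 − (3.6259002686) = +35.7 µV.

+35.7 µV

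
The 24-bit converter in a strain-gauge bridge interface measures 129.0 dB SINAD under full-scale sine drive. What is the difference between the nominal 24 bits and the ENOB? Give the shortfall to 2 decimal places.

2.86 bits

ENOB = (SINAD − 1.76)/6.02 = (129.0 − 1.76)/6.02 = 21.1362 bits.
Lost resolution: 24 − 21.1362 = 2.8638 bits.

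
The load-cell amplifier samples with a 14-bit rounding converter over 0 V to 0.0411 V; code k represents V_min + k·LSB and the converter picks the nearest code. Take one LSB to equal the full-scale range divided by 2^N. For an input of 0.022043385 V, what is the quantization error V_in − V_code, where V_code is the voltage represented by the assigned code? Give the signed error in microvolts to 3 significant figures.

Span = 0.0411 V. LSB = 0.0411 V / 2^14 ≈ 2.509 µV.
Position in LSBs: (0.022043385 − (0)) × 16384/0.0411 = 8787.3192; rounding gives k = 8787.
V_code = V_min + k × range/2^14 = 0 + 8787 × 0.0411/16384 = 0.022042584229 V.
V_in − V_code = 0.022043385 − (0.022042584229) = +0.801 µV.

+0.801 µV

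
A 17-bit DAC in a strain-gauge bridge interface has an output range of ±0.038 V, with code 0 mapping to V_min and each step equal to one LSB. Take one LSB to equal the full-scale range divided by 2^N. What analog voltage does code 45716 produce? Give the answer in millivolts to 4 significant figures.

The full-scale span is 0.038 − (-0.038) = 0.076 V. LSB = 0.076 V / 2^17.
Output = V_min + (45716/131072) × range = -0.038 + 0.348785 × 0.076 V
      = -0.038 + 0.0265077 = -0.0114923 V.

-11.49 mV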